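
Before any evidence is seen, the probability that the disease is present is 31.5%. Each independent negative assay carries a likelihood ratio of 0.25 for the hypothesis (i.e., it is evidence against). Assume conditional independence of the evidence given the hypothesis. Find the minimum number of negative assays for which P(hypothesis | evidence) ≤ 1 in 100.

Prior odds = 0.315/0.685 = 63/137.
Likelihood ratio per negative assay = 0.25.
Target posterior odds = 0.01/0.99 = 1/99.
Require 0.25ⁿ ≤ 1/99 ÷ (63/137) = 137/6237.
0.25² = 0.0625 is still above 137/6237 but 0.25³ = 0.015625 is at or below it, so n = 3.

3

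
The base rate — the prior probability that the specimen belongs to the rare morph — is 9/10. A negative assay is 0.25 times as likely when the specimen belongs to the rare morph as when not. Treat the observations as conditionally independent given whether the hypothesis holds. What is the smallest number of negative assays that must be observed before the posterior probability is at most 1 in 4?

Prior odds: 0.9 ÷ 0.1 = 9.
Likelihood ratio per negative assay = 0.25.
Target posterior odds = 0.25/0.75 = 1/3.
Need 9 × 0.25ⁿ ≤ 1/3, i.e. 0.25ⁿ ≤ 1/27.
0.25² = 0.0625 is still above 1/27 but 0.25³ = 0.015625 is at or below it, so n = 3.

3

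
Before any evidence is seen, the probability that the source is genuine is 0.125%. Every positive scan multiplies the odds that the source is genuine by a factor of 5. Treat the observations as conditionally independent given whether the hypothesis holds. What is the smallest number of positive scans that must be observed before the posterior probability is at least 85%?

6

Prior odds = 0.00125/0.99875 = 1/799.
Likelihood ratio per positive scan = 5.
Target odds: 0.85 ÷ 0.15 = 17/3.
Need (1/799) × 5ⁿ ≥ 17/3, i.e. 5ⁿ ≥ 13583/3.
5⁵ = 3125 falls short of 13583/3 but 5⁶ = 15625 reaches it, so n = 6.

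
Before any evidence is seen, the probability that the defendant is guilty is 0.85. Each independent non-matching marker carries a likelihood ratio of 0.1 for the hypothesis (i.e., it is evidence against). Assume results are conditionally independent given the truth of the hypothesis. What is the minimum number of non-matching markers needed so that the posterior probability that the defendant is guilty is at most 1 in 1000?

Prior odds: 0.85 ÷ 0.15 = 17/3.
Likelihood ratio per non-matching marker = 0.1.
Target odds: 0.001 ÷ 0.999 = 1/999.
Require 0.1ⁿ ≤ 1/999 ÷ (17/3) = 1/5661.
0.1³ = 0.001 is still above 1/5661 but 0.1⁴ = 0.0001 is at or below it, so n = 4.

4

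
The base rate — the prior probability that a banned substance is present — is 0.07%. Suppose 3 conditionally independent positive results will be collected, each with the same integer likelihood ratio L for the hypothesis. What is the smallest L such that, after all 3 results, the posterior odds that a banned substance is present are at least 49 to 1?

42

Prior odds = 0.0007/0.9993 = 7/9993.
Target odds = 49.
Need L³ ≥ 49 ÷ (7/9993) = 69951.
41³ = 68921 < 69951 ≤ 74088 = 42³, so L = 42.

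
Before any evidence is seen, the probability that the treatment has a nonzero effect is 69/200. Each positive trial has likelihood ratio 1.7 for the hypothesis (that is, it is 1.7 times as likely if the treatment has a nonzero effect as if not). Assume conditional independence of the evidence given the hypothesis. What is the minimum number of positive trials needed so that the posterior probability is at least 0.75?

4

Prior odds = 0.345/0.655 = 69/131.
Likelihood ratio per positive trial = 1.7.
Target posterior odds = 0.75/0.25 = 3.
Need (69/131) × 1.7ⁿ ≥ 3, i.e. 1.7ⁿ ≥ 131/23.
1.7³ = 4.913 falls short of 131/23 but 1.7⁴ = 8.3521 reaches it, so n = 4.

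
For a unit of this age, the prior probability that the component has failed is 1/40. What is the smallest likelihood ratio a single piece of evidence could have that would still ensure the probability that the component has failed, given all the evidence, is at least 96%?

Prior odds = 0.025/0.975 = 1/39.
Target odds = 0.96/0.04 = 24.
Required Bayes factor = 24 ÷ (1/39) = 936.

936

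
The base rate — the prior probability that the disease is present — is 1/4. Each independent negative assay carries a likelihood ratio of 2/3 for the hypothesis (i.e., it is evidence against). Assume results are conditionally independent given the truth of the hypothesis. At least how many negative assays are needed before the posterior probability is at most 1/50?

Prior odds = 0.25/0.75 = 1/3.
Likelihood ratio per negative assay = 2/3.
Target posterior odds = 0.02/0.98 = 1/49.
Require (2/3)ⁿ ≤ 1/49 ÷ (1/3) = 3/49.
(2/3)⁶ = 64/729 is still above 3/49 but (2/3)⁷ = 128/2187 is at or below it, so n = 7.

7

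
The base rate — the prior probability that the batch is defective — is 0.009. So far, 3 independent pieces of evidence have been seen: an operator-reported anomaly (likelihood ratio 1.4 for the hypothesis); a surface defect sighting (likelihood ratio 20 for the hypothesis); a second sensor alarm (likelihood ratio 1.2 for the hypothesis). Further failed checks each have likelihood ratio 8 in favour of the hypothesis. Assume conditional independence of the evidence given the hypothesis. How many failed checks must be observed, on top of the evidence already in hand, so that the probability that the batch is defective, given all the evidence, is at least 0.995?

Prior odds = 0.009/0.991 = 9/991.
Combined Bayes factor of the evidence already in hand = 1.4 × 20 × 1.2 = 33.6.
Odds after that evidence = (9/991) × 33.6 = 1512/4955.
Target odds = 0.995/0.005 = 199.
Need 8ⁿ ≥ 199 ÷ (1512/4955) = 986045/1512.
8³ = 512 falls short of 986045/1512 but 8⁴ = 4096 reaches it, so n = 4.

4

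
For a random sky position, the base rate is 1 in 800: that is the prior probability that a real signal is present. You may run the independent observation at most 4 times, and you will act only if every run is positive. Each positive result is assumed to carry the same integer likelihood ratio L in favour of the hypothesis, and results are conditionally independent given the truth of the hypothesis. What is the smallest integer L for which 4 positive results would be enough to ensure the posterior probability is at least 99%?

Prior odds = 0.00125/0.99875 = 1/799.
Target odds = 0.99/0.01 = 99.
Need L⁴ ≥ 99 ÷ (1/799) = 79101.
16⁴ = 65536 < 79101 ≤ 83521 = 17⁴, so L = 17.

17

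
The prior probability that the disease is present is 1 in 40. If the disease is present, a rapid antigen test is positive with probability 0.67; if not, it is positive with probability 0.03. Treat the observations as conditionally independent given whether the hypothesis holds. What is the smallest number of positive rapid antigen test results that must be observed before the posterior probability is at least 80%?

2

Prior odds = 0.025/0.975 = 1/39.
Likelihood ratio of a positive = 0.67/0.03 = 67/3.
Target posterior odds = 0.8/0.2 = 4.
Require (67/3)ⁿ ≥ 4 ÷ (1/39) = 156.
(67/3)¹ = 67/3 falls short of 156 but (67/3)² = 4489/9 reaches it, so n = 2.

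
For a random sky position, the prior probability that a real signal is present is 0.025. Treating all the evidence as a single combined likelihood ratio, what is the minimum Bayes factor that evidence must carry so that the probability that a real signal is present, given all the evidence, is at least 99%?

3861

Prior odds = 0.025/0.975 = 1/39.
Target odds = 0.99/0.01 = 99.
Required Bayes factor = 99 ÷ (1/39) = 3861.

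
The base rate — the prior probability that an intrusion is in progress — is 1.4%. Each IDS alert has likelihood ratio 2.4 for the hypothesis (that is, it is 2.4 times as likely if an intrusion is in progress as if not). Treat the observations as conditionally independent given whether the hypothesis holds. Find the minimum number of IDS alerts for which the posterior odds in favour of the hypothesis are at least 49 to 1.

10

Prior odds: 0.014 ÷ 0.986 = 7/493.
Likelihood ratio per IDS alert = 2.4.
Target odds = 49.
Need (7/493) × 2.4ⁿ ≥ 49, i.e. 2.4ⁿ ≥ 3451.
2.4⁹ ≈2641.81 falls short of 3451 but 2.4¹⁰ ≈6340.34 reaches it, so n = 10.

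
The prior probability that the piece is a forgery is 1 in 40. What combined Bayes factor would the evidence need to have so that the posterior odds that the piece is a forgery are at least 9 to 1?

351

Prior odds = 0.025/0.975 = 1/39.
Target odds = 9.
Required Bayes factor = 9 ÷ (1/39) = 351.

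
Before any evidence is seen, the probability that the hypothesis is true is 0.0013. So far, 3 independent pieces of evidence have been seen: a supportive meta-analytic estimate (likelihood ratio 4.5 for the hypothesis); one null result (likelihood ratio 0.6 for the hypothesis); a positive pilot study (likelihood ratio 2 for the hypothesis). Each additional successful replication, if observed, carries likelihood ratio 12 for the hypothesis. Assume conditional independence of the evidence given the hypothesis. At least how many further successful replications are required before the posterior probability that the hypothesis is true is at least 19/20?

4

Prior odds = 0.0013/0.9987 = 13/9987.
Combined Bayes factor of the evidence already in hand = 4.5 × 0.6 × 2 = 5.4.
Odds after that evidence = (13/9987) × 5.4 = 117/16645.
Target odds = 0.95/0.05 = 19.
Need 12ⁿ ≥ 19 ÷ (117/16645) = 316255/117.
12³ = 1728 falls short of 316255/117 but 12⁴ = 20736 reaches it, so n = 4.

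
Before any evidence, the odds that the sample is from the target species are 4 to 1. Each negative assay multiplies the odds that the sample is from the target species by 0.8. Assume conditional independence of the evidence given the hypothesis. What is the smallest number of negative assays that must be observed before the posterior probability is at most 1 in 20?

Prior odds = 4.
Likelihood ratio per negative assay = 0.8.
Target odds: 0.05 ÷ 0.95 = 1/19.
Need 4 × 0.8ⁿ ≤ 1/19, i.e. 0.8ⁿ ≤ 1/76.
0.8¹⁹ ≈0.0144115 is still above 1/76 but 0.8²⁰ ≈0.0115292 is at or below it, so n = 20.

20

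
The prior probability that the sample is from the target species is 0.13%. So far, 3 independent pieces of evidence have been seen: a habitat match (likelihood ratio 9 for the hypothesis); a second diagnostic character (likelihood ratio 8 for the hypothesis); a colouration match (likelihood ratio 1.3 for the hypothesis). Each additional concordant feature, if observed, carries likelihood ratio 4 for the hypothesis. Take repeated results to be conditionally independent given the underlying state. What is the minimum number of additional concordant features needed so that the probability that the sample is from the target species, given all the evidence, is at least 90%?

4

Prior odds = 0.0013/0.9987 = 13/9987.
Combined Bayes factor of the evidence already in hand = 9 × 8 × 1.3 = 93.6.
Odds after that evidence = (13/9987) × 93.6 = 2028/16645.
Target odds = 0.9/0.1 = 9.
Need 4ⁿ ≥ 9 ÷ (2028/16645) = 49935/676.
4³ = 64 falls short of 49935/676 but 4⁴ = 256 reaches it, so n = 4.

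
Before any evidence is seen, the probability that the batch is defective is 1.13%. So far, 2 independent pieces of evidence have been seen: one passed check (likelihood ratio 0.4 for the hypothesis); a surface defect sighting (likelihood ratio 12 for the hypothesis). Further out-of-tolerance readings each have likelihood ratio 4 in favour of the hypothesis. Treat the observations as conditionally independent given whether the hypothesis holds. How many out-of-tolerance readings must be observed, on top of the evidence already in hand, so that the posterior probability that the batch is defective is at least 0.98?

Prior odds = 0.0113/0.9887 = 113/9887.
Combined Bayes factor of the evidence already in hand = 0.4 × 12 = 4.8.
Odds after that evidence = (113/9887) × 4.8 = 2712/49435.
Target odds = 0.98/0.02 = 49.
Need 4ⁿ ≥ 49 ÷ (2712/49435) = 2422315/2712.
4⁴ = 256 falls short of 2422315/2712 but 4⁵ = 1024 reaches it, so n = 5.

5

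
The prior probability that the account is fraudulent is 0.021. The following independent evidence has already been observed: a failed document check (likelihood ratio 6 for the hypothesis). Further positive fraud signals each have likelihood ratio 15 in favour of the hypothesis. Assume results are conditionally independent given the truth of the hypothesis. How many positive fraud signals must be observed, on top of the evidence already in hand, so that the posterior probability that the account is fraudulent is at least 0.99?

Prior odds = 0.021/0.979 = 21/979.
Bayes factor of the evidence already in hand = 6.
Odds after that evidence = (21/979) × 6 = 126/979.
Target odds = 0.99/0.01 = 99.
Need 15ⁿ ≥ 99 ÷ (126/979) = 10769/14.
15² = 225 falls short of 10769/14 but 15³ = 3375 reaches it, so n = 3.

3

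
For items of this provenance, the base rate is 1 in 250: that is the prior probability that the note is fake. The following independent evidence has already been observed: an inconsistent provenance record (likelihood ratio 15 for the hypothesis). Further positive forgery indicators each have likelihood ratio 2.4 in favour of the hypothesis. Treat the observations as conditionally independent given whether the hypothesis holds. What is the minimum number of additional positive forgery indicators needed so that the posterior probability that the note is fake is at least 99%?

Prior odds = 0.004/0.996 = 1/249.
Bayes factor of the evidence already in hand = 15.
Odds after that evidence = (1/249) × 15 = 5/83.
Target odds = 0.99/0.01 = 99.
Need 2.4ⁿ ≥ 99 ÷ (5/83) = 1643.4.
2.4⁸ = 429981696/390625 falls short of 1643.4 but 2.4⁹ ≈2641.81 reaches it, so n = 9.

9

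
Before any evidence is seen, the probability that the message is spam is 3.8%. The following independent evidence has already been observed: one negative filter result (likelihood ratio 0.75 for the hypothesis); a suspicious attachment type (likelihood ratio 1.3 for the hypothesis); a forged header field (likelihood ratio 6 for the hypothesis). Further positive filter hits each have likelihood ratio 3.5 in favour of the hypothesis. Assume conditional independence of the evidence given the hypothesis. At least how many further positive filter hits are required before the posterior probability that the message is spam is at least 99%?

5

Prior odds = 0.038/0.962 = 19/481.
Combined Bayes factor of the evidence already in hand = 0.75 × 1.3 × 6 = 5.85.
Odds after that evidence = (19/481) × 5.85 = 171/740.
Target odds = 0.99/0.01 = 99.
Need 3.5ⁿ ≥ 99 ÷ (171/740) = 8140/19.
3.5⁴ = 150.0625 falls short of 8140/19 but 3.5⁵ = 525.21875 reaches it, so n = 5.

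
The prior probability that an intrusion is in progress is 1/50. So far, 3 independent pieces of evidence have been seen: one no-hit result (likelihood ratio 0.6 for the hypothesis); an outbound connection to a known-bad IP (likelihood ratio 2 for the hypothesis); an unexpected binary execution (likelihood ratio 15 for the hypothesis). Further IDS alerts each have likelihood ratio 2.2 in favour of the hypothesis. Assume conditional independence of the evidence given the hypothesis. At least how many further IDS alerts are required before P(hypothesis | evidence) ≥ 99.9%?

11

Prior odds = 0.02/0.98 = 1/49.
Combined Bayes factor of the evidence already in hand = 0.6 × 2 × 15 = 18.
Odds after that evidence = (1/49) × 18 = 18/49.
Target odds = 0.999/0.001 = 999.
Need 2.2ⁿ ≥ 999 ÷ (18/49) = 2719.5.
2.2¹⁰ ≈2655.99 falls short of 2719.5 but 2.2¹¹ ≈5843.18 reaches it, so n = 11.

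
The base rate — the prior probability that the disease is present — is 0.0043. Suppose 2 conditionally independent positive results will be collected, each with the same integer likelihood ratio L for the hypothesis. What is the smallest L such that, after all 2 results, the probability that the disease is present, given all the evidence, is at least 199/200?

215

Prior odds = 0.0043/0.9957 = 43/9957.
Target odds = 0.995/0.005 = 199.
Need L² ≥ 199 ÷ (43/9957) = 1981443/43.
214² = 45796 < 1981443/43 ≤ 46225 = 215², so L = 215.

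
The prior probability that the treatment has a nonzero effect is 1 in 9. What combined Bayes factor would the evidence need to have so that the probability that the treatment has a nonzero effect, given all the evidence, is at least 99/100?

792

Prior odds = (1/9)/(8/9) = 0.125.
Target odds = 0.99/0.01 = 99.
Required Bayes factor = 99 ÷ 0.125 = 792.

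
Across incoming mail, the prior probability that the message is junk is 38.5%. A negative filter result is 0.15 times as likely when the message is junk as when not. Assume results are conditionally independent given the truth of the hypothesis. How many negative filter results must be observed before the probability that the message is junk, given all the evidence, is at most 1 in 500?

4

Prior odds = 0.385/0.615 = 77/123.
Likelihood ratio per negative filter result = 0.15.
Target posterior odds = 0.002/0.998 = 1/499.
Need (77/123) × 0.15ⁿ ≤ 1/499, i.e. 0.15ⁿ ≤ 123/38423.
0.15³ = 0.003375 is still above 123/38423 but 0.15⁴ = 81/160000 is at or below it, so n = 4.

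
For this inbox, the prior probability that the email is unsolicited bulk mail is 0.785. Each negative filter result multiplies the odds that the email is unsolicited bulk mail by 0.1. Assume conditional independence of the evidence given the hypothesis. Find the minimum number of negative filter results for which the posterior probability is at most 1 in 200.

3

Prior odds: 0.785 ÷ 0.215 = 157/43.
Likelihood ratio per negative filter result = 0.1.
Target posterior odds = 0.005/0.995 = 1/199.
Require 0.1ⁿ ≤ 1/199 ÷ (157/43) = 43/31243.
0.1² = 0.01 is still above 43/31243 but 0.1³ = 0.001 is at or below it, so n = 3.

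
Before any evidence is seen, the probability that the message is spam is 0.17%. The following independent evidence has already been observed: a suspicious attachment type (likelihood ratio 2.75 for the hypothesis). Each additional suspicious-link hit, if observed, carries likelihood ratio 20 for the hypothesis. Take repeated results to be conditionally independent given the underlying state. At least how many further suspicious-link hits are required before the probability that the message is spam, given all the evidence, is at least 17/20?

3

Prior odds = 0.0017/0.9983 = 17/9983.
Bayes factor of the evidence already in hand = 2.75.
Odds after that evidence = (17/9983) × 2.75 = 187/39932.
Target odds = 0.85/0.15 = 17/3.
Need 20ⁿ ≥ 17/3 ÷ (187/39932) = 39932/33.
20² = 400 falls short of 39932/33 but 20³ = 8000 reaches it, so n = 3.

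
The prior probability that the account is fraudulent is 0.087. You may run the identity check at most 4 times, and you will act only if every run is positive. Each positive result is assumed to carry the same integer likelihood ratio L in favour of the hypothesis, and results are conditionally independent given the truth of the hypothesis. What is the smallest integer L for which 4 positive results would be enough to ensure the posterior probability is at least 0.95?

4

Prior odds = 0.087/0.913 = 87/913.
Target odds = 0.95/0.05 = 19.
Need L⁴ ≥ 19 ÷ (87/913) = 17347/87.
3⁴ = 81 < 17347/87 ≤ 256 = 4⁴, so L = 4.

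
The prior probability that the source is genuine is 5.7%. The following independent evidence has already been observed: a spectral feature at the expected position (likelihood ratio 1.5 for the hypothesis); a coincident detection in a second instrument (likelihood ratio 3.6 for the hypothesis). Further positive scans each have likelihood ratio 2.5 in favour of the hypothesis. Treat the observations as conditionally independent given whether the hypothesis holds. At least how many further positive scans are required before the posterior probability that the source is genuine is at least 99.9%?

Prior odds = 0.057/0.943 = 57/943.
Combined Bayes factor of the evidence already in hand = 1.5 × 3.6 = 5.4.
Odds after that evidence = (57/943) × 5.4 = 1539/4715.
Target odds = 0.999/0.001 = 999.
Need 2.5ⁿ ≥ 999 ÷ (1539/4715) = 174455/57.
2.5⁸ = 390625/256 falls short of 174455/57 but 2.5⁹ = 1953125/512 reaches it, so n = 9.

9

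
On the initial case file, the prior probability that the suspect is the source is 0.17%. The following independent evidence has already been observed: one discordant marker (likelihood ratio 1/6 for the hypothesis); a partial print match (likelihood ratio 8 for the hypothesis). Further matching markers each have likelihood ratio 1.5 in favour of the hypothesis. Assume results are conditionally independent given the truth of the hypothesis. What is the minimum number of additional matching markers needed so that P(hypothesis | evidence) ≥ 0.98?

Prior odds = 0.0017/0.9983 = 17/9983.
Combined Bayes factor of the evidence already in hand = (1/6) × 8 = 4/3.
Odds after that evidence = (17/9983) × 4/3 = 68/29949.
Target odds = 0.98/0.02 = 49.
Need 1.5ⁿ ≥ 49 ÷ (68/29949) = 1467501/68.
1.5²⁴ ≈16834.1 falls short of 1467501/68 but 1.5²⁵ ≈25251.2 reaches it, so n = 25.

25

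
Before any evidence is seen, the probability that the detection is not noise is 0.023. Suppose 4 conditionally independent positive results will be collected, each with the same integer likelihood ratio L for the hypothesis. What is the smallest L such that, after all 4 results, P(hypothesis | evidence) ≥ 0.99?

Prior odds = 0.023/0.977 = 23/977.
Target odds = 0.99/0.01 = 99.
Need L⁴ ≥ 99 ÷ (23/977) = 96723/23.
8⁴ = 4096 < 96723/23 ≤ 6561 = 9⁴, so L = 9.

9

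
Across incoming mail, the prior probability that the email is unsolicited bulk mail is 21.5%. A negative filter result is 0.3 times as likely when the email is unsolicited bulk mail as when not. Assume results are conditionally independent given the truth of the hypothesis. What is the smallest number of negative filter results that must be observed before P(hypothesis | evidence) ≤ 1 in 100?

Prior odds: 0.215 ÷ 0.785 = 43/157.
Likelihood ratio per negative filter result = 0.3.
Target posterior odds = 0.01/0.99 = 1/99.
Require 0.3ⁿ ≤ 1/99 ÷ (43/157) = 157/4257.
0.3² = 0.09 is still above 157/4257 but 0.3³ = 0.027 is at or below it, so n = 3.

3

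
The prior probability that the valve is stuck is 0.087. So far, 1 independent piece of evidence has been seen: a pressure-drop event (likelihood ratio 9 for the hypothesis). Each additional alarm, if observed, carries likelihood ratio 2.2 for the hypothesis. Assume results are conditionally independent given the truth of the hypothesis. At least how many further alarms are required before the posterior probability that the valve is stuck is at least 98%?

Prior odds = 0.087/0.913 = 87/913.
Bayes factor of the evidence already in hand = 9.
Odds after that evidence = (87/913) × 9 = 783/913.
Target odds = 0.98/0.02 = 49.
Need 2.2ⁿ ≥ 49 ÷ (783/913) = 44737/783.
2.2⁵ = 51.53632 falls short of 44737/783 but 2.2⁶ = 1771561/15625 reaches it, so n = 6.

6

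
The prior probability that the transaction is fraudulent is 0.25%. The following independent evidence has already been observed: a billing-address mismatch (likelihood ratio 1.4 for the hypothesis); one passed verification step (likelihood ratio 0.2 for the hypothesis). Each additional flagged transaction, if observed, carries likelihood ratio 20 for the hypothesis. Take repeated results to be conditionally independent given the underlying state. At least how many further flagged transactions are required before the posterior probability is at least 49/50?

Prior odds = 0.0025/0.9975 = 1/399.
Combined Bayes factor of the evidence already in hand = 1.4 × 0.2 = 0.28.
Odds after that evidence = (1/399) × 0.28 = 1/1425.
Target odds = 0.98/0.02 = 49.
Need 20ⁿ ≥ 49 ÷ (1/1425) = 69825.
20³ = 8000 falls short of 69825 but 20⁴ = 160000 reaches it, so n = 4.

4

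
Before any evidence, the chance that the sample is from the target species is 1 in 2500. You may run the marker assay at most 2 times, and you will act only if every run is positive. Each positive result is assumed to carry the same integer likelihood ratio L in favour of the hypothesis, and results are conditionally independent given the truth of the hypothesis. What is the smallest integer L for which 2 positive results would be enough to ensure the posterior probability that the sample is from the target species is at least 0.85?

119

Prior odds = 0.0004/0.9996 = 1/2499.
Target odds = 0.85/0.15 = 17/3.
Need L² ≥ 17/3 ÷ (1/2499) = 14161.
118² = 13924 < 14161 ≤ 14161 = 119², so L = 119.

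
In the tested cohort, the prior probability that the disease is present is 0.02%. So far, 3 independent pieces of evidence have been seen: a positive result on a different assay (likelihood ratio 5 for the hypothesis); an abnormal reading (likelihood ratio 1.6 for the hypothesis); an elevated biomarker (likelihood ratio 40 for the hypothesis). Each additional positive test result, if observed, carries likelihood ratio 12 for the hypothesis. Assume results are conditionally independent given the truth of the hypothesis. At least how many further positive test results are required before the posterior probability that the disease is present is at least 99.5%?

Prior odds = 0.0002/0.9998 = 1/4999.
Combined Bayes factor of the evidence already in hand = 5 × 1.6 × 40 = 320.
Odds after that evidence = (1/4999) × 320 = 320/4999.
Target odds = 0.995/0.005 = 199.
Need 12ⁿ ≥ 199 ÷ (320/4999) = 3108.753125.
12³ = 1728 falls short of 3108.753125 but 12⁴ = 20736 reaches it, so n = 4.

4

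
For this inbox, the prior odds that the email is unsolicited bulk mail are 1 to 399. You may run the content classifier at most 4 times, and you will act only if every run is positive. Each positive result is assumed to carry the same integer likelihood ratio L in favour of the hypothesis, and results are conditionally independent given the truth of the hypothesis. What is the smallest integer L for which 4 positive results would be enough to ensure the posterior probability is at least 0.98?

12

Prior odds = 1/399.
Target odds = 0.98/0.02 = 49.
Need L⁴ ≥ 49 ÷ (1/399) = 19551.
11⁴ = 14641 < 19551 ≤ 20736 = 12⁴, so L = 12.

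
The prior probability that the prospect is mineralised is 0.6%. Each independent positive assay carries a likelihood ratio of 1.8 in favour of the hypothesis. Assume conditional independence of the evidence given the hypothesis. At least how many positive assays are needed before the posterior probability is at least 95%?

Prior odds: 0.006 ÷ 0.994 = 3/497.
Likelihood ratio per positive assay = 1.8.
Target odds: 0.95 ÷ 0.05 = 19.
Require 1.8ⁿ ≥ 19 ÷ (3/497) = 9443/3.
1.8¹³ ≈2082.3 falls short of 9443/3 but 1.8¹⁴ ≈3748.13 reaches it, so n = 14.

14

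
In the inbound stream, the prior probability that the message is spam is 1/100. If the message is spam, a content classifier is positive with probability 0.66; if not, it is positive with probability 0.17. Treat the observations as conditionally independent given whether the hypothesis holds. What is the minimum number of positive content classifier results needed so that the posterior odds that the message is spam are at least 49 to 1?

7

Prior odds = 0.01/0.99 = 1/99.
Likelihood ratio of a positive = 0.66/0.17 = 66/17.
Target odds = 49.
Require (66/17)ⁿ ≥ 49 ÷ (1/99) = 4851.
(66/17)⁶ ≈3424.29 falls short of 4851 but (66/17)⁷ ≈13294.3 reaches it, so n = 7.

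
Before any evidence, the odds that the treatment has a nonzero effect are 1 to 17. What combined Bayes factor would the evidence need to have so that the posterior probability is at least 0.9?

Prior odds = 1/17.
Target odds = 0.9/0.1 = 9.
Required Bayes factor = 9 ÷ (1/17) = 153.

153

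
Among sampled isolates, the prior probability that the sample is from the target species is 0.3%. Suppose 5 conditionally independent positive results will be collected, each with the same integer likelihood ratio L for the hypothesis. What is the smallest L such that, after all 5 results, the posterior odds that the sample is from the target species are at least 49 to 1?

7

Prior odds = 0.003/0.997 = 3/997.
Target odds = 49.
Need L⁵ ≥ 49 ÷ (3/997) = 48853/3.
6⁵ = 7776 < 48853/3 ≤ 16807 = 7⁵, so L = 7.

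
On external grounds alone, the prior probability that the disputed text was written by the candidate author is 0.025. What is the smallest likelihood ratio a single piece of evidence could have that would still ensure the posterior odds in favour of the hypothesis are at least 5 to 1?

Prior odds = 0.025/0.975 = 1/39.
Target odds = 5.
Required Bayes factor = 5 ÷ (1/39) = 195.

195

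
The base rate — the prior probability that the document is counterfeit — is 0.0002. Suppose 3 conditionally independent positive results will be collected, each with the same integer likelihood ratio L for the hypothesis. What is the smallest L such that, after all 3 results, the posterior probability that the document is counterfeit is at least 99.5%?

Prior odds = 0.0002/0.9998 = 1/4999.
Target odds = 0.995/0.005 = 199.
Need L³ ≥ 199 ÷ (1/4999) = 994801.
99³ = 970299 < 994801 ≤ 1000000 = 100³, so L = 100.

100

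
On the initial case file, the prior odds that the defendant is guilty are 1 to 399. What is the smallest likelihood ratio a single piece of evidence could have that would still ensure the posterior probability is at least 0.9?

Prior odds = 1/399.
Target odds = 0.9/0.1 = 9.
Required Bayes factor = 9 ÷ (1/399) = 3591.

3591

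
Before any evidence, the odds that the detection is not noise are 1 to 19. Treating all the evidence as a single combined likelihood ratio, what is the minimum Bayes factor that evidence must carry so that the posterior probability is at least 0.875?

133

Prior odds = 1/19.
Target odds = 0.875/0.125 = 7.
Required Bayes factor = 7 ÷ (1/19) = 133.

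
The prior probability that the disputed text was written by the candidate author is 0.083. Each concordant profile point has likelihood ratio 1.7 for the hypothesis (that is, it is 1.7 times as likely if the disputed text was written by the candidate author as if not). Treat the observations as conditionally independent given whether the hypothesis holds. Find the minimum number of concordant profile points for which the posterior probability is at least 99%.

Prior odds: 0.083 ÷ 0.917 = 83/917.
Likelihood ratio per concordant profile point = 1.7.
Target odds: 0.99 ÷ 0.01 = 99.
Need (83/917) × 1.7ⁿ ≥ 99, i.e. 1.7ⁿ ≥ 90783/83.
1.7¹³ ≈990.458 falls short of 90783/83 but 1.7¹⁴ ≈1683.78 reaches it, so n = 14.

14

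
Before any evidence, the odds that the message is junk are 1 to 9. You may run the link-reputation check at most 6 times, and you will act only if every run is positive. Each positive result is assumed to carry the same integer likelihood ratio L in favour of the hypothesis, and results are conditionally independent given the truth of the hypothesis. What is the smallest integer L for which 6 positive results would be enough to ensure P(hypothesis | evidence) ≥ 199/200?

4

Prior odds = 1/9.
Target odds = 0.995/0.005 = 199.
Need L⁶ ≥ 199 ÷ (1/9) = 1791.
3⁶ = 729 < 1791 ≤ 4096 = 4⁶, so L = 4.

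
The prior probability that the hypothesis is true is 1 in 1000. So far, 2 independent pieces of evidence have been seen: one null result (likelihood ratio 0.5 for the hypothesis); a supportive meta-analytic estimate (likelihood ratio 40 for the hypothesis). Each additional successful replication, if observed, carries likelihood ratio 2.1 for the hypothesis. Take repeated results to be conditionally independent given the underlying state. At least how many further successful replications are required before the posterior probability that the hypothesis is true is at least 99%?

12

Prior odds = 0.001/0.999 = 1/999.
Combined Bayes factor of the evidence already in hand = 0.5 × 40 = 20.
Odds after that evidence = (1/999) × 20 = 20/999.
Target odds = 0.99/0.01 = 99.
Need 2.1ⁿ ≥ 99 ÷ (20/999) = 4945.05.
2.1¹¹ ≈3502.78 falls short of 4945.05 but 2.1¹² ≈7355.83 reaches it, so n = 12.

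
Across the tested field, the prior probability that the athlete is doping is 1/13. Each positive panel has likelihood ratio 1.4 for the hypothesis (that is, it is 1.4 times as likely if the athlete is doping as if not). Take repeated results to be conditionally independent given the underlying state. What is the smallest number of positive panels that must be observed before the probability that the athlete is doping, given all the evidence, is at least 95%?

17

Prior odds: (1/13) ÷ (12/13) = 1/12.
Likelihood ratio per positive panel = 1.4.
Target posterior odds = 0.95/0.05 = 19.
Need (1/12) × 1.4ⁿ ≥ 19, i.e. 1.4ⁿ ≥ 228.
1.4¹⁶ ≈217.795 falls short of 228 but 1.4¹⁷ ≈304.913 reaches it, so n = 17.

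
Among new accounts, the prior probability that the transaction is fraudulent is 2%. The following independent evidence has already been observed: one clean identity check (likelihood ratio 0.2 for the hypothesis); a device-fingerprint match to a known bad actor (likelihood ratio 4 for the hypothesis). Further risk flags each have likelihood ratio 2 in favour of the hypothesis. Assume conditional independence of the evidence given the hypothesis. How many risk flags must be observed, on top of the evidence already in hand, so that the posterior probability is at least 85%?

Prior odds = 0.02/0.98 = 1/49.
Combined Bayes factor of the evidence already in hand = 0.2 × 4 = 0.8.
Odds after that evidence = (1/49) × 0.8 = 4/245.
Target odds = 0.85/0.15 = 17/3.
Need 2ⁿ ≥ 17/3 ÷ (4/245) = 4165/12.
2⁸ = 256 falls short of 4165/12 but 2⁹ = 512 reaches it, so n = 9.

9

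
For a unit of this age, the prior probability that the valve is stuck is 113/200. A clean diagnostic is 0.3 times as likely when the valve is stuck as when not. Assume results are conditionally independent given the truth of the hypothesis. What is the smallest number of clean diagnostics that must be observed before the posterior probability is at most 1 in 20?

Prior odds = 0.565/0.435 = 113/87.
Likelihood ratio per clean diagnostic = 0.3.
Target posterior odds = 0.05/0.95 = 1/19.
Need (113/87) × 0.3ⁿ ≤ 1/19, i.e. 0.3ⁿ ≤ 87/2147.
0.3² = 0.09 is still above 87/2147 but 0.3³ = 0.027 is at or below it, so n = 3.

3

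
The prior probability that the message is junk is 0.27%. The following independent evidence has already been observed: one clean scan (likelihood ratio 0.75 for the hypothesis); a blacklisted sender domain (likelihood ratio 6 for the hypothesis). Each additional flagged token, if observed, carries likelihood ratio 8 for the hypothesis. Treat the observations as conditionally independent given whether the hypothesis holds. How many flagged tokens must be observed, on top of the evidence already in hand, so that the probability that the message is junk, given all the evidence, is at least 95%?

Prior odds = 0.0027/0.9973 = 27/9973.
Combined Bayes factor of the evidence already in hand = 0.75 × 6 = 4.5.
Odds after that evidence = (27/9973) × 4.5 = 243/19946.
Target odds = 0.95/0.05 = 19.
Need 8ⁿ ≥ 19 ÷ (243/19946) = 378974/243.
8³ = 512 falls short of 378974/243 but 8⁴ = 4096 reaches it, so n = 4.

4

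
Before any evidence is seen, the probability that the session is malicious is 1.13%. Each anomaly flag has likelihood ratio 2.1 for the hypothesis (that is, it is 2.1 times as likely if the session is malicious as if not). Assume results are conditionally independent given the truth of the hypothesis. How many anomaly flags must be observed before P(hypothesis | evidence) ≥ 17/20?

9

Prior odds: 0.0113 ÷ 0.9887 = 113/9887.
Likelihood ratio per anomaly flag = 2.1.
Target odds: 0.85 ÷ 0.15 = 17/3.
Require 2.1ⁿ ≥ 17/3 ÷ (113/9887) = 168079/339.
2.1⁸ ≈378.229 falls short of 168079/339 but 2.1⁹ ≈794.28 reaches it, so n = 9.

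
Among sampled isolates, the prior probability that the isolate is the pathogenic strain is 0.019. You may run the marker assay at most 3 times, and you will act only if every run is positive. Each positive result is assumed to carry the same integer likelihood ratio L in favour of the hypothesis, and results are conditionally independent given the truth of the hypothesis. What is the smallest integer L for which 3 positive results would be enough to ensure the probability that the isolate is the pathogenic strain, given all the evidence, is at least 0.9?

8

Prior odds = 0.019/0.981 = 19/981.
Target odds = 0.9/0.1 = 9.
Need L³ ≥ 9 ÷ (19/981) = 8829/19.
7³ = 343 < 8829/19 ≤ 512 = 8³, so L = 8.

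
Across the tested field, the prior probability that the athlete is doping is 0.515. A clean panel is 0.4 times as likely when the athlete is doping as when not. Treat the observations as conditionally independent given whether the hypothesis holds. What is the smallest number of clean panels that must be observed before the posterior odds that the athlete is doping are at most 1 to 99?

6

Prior odds = 0.515/0.485 = 103/97.
Likelihood ratio per clean panel = 0.4.
Target odds = 1/99.
Need (103/97) × 0.4ⁿ ≤ 1/99, i.e. 0.4ⁿ ≤ 97/10197.
0.4⁵ = 0.01024 is still above 97/10197 but 0.4⁶ = 64/15625 is at or below it, so n = 6.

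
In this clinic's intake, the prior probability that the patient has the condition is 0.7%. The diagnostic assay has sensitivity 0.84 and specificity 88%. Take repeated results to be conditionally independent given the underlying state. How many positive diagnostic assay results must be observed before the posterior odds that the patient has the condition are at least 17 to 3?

4

Prior odds: 0.007 ÷ 0.993 = 7/993.
False-positive rate = 1 − 0.88 = 0.12; likelihood ratio of a positive = 0.84/0.12 = 7.
Target odds = 17/3.
Need (7/993) × 7ⁿ ≥ 17/3, i.e. 7ⁿ ≥ 5627/7.
7³ = 343 falls short of 5627/7 but 7⁴ = 2401 reaches it, so n = 4.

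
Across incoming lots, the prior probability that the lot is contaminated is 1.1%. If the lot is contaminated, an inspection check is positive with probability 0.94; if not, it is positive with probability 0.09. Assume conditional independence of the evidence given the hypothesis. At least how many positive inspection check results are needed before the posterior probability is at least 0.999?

Prior odds: 0.011 ÷ 0.989 = 11/989.
Likelihood ratio of a positive = 0.94/0.09 = 94/9.
Target odds: 0.999 ÷ 0.001 = 999.
Need (11/989) × (94/9)ⁿ ≥ 999, i.e. (94/9)ⁿ ≥ 988011/11.
(94/9)⁴ = 78074896/6561 falls short of 988011/11 but (94/9)⁵ ≈124287 reaches it, so n = 5.

5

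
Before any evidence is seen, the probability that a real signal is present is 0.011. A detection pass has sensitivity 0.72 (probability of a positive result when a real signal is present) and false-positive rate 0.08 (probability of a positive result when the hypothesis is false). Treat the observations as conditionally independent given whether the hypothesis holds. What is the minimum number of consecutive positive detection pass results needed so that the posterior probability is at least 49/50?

Prior odds = 0.011/0.989 = 11/989.
Likelihood ratio of a positive result = 0.72/0.08 = 9.
Target posterior odds = 0.98/0.02 = 49.
Need (11/989) × 9ⁿ ≥ 49, i.e. 9ⁿ ≥ 48461/11.
9³ = 729 falls short of 48461/11 but 9⁴ = 6561 reaches it, so n = 4.

4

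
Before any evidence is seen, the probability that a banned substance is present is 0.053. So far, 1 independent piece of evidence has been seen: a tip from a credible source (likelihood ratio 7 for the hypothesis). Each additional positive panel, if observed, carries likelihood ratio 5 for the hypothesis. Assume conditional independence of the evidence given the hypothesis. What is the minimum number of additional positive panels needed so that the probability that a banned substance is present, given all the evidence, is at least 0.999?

Prior odds = 0.053/0.947 = 53/947.
Bayes factor of the evidence already in hand = 7.
Odds after that evidence = (53/947) × 7 = 371/947.
Target odds = 0.999/0.001 = 999.
Need 5ⁿ ≥ 999 ÷ (371/947) = 946053/371.
5⁴ = 625 falls short of 946053/371 but 5⁵ = 3125 reaches it, so n = 5.

5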